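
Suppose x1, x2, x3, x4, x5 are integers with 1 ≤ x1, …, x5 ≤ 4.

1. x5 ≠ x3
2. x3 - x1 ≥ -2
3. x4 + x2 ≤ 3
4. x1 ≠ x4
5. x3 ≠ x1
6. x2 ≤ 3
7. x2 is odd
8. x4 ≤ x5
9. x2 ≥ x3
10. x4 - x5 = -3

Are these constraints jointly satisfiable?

Satisfiable

Take x1 = 2, x2 = 1, x3 = 1, x4 = 1, x5 = 4. Then constraint 2: x3 - x1 = -1; constraint 3: x4 + x2 = 2; constraint 10: x4 - x5 = -3, and every other listed constraint is also met.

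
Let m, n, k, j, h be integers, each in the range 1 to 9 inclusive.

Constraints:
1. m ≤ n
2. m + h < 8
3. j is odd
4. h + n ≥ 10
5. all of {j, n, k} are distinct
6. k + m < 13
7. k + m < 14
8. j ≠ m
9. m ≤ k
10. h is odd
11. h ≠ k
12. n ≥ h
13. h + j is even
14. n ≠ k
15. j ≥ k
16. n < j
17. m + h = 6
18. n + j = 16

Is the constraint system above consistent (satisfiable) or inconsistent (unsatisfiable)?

Satisfiable

One satisfying assignment is m = 3, n = 7, k = 8, j = 9, h = 3.
For the less obvious constraints — constraint 2: m + h = 6; constraint 4: h + n = 10 — and the others hold by inspection.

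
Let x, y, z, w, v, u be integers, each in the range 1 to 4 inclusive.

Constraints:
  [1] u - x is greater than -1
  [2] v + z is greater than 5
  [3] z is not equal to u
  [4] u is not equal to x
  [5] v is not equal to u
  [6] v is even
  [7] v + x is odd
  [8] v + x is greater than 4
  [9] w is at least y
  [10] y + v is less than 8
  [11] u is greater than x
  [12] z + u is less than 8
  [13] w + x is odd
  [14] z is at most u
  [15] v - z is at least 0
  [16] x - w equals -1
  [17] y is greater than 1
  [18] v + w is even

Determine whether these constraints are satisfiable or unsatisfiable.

Satisfiable

One satisfying assignment is x = 1, y = 2, z = 2, w = 2, v = 4, u = 3.
For the less obvious constraints — constraint 1: u - x = 2; constraint 2: v + z = 6 — and the others hold by inspection.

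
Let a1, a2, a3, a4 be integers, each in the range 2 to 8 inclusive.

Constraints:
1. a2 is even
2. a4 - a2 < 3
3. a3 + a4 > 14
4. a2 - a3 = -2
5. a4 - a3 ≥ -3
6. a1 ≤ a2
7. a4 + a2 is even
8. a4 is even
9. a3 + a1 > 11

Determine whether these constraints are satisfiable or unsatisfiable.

Satisfiable

One satisfying assignment is a1 = 4, a2 = 6, a3 = 8, a4 = 8.
For the less obvious constraints — constraint 2: a4 - a2 = 2; constraint 3: a3 + a4 = 16 — and the others hold by inspection.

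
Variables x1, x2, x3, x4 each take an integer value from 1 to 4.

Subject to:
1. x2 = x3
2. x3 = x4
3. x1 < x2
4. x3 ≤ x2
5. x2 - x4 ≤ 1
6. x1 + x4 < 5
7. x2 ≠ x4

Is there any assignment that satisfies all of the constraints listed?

Unsatisfiable

From constraints 1 and 2, x2 = x3 = x4, so x2 = x4. But constraint 7 says x2 ≠ x4. Contradiction.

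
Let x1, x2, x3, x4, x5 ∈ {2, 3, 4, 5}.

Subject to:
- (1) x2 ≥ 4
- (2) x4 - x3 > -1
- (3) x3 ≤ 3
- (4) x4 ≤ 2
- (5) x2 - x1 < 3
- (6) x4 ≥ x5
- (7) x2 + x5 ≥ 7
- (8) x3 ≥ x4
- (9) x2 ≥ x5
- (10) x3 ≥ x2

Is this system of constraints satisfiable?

Unsatisfiable

From constraints 3 and 10: x2 ≤ x3 ≤ 3. From constraints 4 and 6: x5 ≤ x4 ≤ 2. Hence x2 + x5 ≤ 5. But constraint 7 requires x2 + x5 ≥ 7, and 7 > 5. Contradiction.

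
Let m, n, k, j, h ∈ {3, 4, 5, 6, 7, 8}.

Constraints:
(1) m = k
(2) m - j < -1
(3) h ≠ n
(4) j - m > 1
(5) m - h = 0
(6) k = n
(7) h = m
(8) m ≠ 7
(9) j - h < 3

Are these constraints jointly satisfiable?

From constraints 1, 6, and 7, h = m = k = n, so h = n. But constraint 3 says h ≠ n. Contradiction.

Unsatisfiable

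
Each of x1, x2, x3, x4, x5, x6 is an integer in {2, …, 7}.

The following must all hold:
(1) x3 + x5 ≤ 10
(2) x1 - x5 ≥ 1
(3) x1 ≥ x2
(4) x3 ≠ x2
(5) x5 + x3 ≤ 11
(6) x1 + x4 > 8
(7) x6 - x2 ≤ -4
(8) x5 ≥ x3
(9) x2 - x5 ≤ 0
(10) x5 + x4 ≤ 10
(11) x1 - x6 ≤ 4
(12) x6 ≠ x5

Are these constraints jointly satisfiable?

Constraints 2, 7, 9, and 11 give x6 − x1 ≥ -4, x1 − x5 ≥ 1, x5 − x2 ≥ 0, x2 − x6 ≥ 4.
Adding all 4 inequalities: the left sides telescope to 0, and the right sides sum to (-4) + 1 + 0 + 4 = 1. So 0 ≥ 1, which is false.

Unsatisfiable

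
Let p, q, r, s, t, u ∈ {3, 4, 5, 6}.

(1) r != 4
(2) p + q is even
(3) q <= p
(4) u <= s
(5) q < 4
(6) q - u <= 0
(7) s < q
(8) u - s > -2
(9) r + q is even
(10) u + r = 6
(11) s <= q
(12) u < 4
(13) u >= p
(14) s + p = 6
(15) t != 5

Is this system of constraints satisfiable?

Constraints 4, 6, and 7 give q ≤ u, u ≤ s, s < q. Chaining: q ≤ u ≤ s < q, which forces q < q — impossible.

Unsatisfiable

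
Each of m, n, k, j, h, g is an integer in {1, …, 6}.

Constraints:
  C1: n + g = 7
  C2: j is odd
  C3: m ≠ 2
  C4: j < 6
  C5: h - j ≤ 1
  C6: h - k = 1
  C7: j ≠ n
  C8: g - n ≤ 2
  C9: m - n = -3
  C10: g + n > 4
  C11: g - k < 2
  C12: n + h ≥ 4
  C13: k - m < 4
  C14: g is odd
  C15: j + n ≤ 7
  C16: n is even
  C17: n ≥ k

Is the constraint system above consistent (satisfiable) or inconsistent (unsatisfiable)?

Satisfiable

Setting (m, n, k, j, h, g) = (1, 4, 2, 3, 3, 3) satisfies everything: constraint 1: n + g = 7; constraint 5: h - j = 0, and the others follow.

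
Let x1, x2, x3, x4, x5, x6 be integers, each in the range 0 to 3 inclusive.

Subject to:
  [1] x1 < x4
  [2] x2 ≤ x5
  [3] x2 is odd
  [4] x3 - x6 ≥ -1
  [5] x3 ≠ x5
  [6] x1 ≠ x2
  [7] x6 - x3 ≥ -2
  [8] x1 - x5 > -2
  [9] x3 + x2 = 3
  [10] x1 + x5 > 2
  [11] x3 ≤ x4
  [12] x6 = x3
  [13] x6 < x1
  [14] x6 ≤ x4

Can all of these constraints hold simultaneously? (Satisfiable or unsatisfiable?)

Take x1 = 2, x2 = 3, x3 = 0, x4 = 3, x5 = 3, x6 = 0. Then constraint 4: x3 - x6 = 0; constraint 7: x6 - x3 = 0; constraint 8: x1 - x5 = -1, and every other listed constraint is also met.

Satisfiable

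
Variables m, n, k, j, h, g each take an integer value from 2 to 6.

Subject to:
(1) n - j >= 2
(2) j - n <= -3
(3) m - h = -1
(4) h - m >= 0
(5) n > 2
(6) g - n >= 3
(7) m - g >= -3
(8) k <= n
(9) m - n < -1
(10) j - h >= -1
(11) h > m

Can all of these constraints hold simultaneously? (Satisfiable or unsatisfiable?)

Unsatisfiable

Constraints 2, 4, 6, 7, and 10 give j − h ≥ -1, h − m ≥ 0, m − g ≥ -3, g − n ≥ 3, n − j ≥ 3.
Adding all 5 inequalities: the left sides telescope to 0, and the right sides sum to (-1) + 0 + (-3) + 3 + 3 = 2. So 0 ≥ 2, which is false.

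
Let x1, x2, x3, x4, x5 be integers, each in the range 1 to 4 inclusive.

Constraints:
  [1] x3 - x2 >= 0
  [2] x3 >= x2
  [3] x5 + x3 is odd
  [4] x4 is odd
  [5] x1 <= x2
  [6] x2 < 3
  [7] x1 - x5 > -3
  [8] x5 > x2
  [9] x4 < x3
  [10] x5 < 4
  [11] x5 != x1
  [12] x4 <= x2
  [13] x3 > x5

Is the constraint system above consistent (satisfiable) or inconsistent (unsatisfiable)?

Setting (x1, x2, x3, x4, x5) = (1, 1, 3, 1, 2) satisfies everything: constraint 1: x3 - x2 = 2; constraint 7: x1 - x5 = -1, and the others follow.

Satisfiable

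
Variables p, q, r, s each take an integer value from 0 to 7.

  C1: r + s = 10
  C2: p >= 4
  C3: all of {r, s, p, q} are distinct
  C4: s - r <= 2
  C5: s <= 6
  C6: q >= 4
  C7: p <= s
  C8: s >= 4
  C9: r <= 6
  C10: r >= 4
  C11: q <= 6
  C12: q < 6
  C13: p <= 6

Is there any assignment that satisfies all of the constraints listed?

Constraints 2, 5, 6, 8, 9, 10, 11, and 13 confine each of r, s, p, q to the 3 values {4, …, 6}.
Constraint 3 requires all 4 of them to be distinct, but only 3 values are available — impossible by the pigeonhole principle.

Unsatisfiable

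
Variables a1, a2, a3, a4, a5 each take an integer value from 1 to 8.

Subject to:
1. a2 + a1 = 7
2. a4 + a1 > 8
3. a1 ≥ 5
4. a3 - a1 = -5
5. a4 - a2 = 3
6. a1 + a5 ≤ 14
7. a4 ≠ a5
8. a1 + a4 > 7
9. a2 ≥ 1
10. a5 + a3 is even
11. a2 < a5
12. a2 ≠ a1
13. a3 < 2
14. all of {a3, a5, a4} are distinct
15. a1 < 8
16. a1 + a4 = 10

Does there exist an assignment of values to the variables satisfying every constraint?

Setting (a1, a2, a3, a4, a5) = (6, 1, 1, 4, 7) satisfies everything: constraint 1: a2 + a1 = 7; constraint 2: a4 + a1 = 10, and the others follow.

Satisfiable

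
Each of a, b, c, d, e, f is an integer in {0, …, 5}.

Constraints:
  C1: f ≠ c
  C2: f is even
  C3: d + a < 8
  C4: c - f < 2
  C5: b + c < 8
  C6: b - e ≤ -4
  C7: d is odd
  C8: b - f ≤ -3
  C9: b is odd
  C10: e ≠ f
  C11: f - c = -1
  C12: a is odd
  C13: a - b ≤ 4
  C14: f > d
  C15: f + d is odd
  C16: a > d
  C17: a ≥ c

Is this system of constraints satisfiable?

Satisfiable

One satisfying assignment is a = 5, b = 1, c = 5, d = 1, e = 5, f = 4.
For the less obvious constraints — constraint 3: d + a = 6; constraint 4: c - f = 1; constraint 5: b + c = 6 — and the others hold by inspection.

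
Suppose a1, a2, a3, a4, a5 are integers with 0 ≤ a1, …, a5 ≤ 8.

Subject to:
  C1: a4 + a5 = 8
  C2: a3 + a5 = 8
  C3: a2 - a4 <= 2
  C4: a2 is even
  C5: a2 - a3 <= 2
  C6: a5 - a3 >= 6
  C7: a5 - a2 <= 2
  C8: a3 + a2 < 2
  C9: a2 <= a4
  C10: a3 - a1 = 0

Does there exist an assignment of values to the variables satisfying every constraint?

Constraints 5, 6, and 7 give a3 − a2 ≥ -2, a2 − a5 ≥ -2, a5 − a3 ≥ 6.
Adding all 3 inequalities: the left sides telescope to 0, and the right sides sum to (-2) + (-2) + 6 = 2. So 0 ≥ 2, which is false.

Unsatisfiable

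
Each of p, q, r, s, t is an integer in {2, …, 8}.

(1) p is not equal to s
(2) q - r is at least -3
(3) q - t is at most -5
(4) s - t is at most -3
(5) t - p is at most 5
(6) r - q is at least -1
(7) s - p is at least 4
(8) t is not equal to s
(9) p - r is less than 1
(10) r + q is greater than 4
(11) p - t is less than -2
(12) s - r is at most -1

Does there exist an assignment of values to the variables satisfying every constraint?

Unsatisfiable

Constraints 2, 3, 5, 7, and 12 give s − p ≥ 4, p − t ≥ -5, t − q ≥ 5, q − r ≥ -3, r − s ≥ 1.
Adding all 5 inequalities: the left sides telescope to 0, and the right sides sum to 4 + (-5) + 5 + (-3) + 1 = 2. So 0 ≥ 2, which is false.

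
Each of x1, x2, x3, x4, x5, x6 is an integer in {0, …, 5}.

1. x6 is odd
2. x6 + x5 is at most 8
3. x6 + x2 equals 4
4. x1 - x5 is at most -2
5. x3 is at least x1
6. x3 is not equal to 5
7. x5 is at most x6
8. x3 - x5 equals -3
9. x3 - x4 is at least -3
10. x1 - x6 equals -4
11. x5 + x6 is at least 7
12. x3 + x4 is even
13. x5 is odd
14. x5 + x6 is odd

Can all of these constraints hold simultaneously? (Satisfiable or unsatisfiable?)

Unsatisfiable

Constraint 13 makes x5 odd and constraint 1 makes x6 odd, so x5 + x6 must be even. Constraint 14 says x5 + x6 is odd — contradiction.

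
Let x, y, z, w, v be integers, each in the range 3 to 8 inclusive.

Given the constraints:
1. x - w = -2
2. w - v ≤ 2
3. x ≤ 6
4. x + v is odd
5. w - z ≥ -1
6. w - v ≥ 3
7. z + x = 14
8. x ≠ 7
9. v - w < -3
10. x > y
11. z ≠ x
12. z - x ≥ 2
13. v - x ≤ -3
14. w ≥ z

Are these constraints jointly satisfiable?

Constraints 2, 5, 12, and 13 give w − z ≥ -1, z − x ≥ 2, x − v ≥ 3, v − w ≥ -2.
Adding all 4 inequalities: the left sides telescope to 0, and the right sides sum to (-1) + 2 + 3 + (-2) = 2. So 0 ≥ 2, which is false.

Unsatisfiable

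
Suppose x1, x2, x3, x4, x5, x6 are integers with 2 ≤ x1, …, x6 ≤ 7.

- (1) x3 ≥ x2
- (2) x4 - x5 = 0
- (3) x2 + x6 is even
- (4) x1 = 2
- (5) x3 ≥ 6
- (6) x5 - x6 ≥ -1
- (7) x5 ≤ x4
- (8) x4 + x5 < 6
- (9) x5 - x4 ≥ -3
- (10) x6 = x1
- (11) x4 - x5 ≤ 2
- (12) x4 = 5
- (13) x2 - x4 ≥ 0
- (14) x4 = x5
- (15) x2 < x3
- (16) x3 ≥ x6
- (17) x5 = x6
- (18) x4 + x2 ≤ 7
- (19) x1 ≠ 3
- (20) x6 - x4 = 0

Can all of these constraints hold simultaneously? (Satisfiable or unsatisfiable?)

Constraint 12 fixes x4 = 5 and constraint 4 fixes x1 = 2. Constraints 10, 14, and 17 give x4 = x5 = x6 = x1, so x4 = x1. But 5 ≠ 2 — contradiction.

Unsatisfiable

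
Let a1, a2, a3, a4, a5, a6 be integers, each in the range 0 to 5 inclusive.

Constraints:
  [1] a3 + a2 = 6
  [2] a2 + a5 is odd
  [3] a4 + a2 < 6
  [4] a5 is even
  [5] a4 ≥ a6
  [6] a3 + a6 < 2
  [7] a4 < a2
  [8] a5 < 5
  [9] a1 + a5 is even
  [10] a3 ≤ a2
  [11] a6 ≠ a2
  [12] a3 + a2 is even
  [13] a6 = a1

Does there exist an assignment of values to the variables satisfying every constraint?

Satisfiable

Try a1 = 0, a2 = 5, a3 = 1, a4 = 0, a5 = 2, a6 = 0.
Check constraint 1: a3 + a2 = 6; constraint 3: a4 + a2 = 5. The remaining constraints are straightforward to verify.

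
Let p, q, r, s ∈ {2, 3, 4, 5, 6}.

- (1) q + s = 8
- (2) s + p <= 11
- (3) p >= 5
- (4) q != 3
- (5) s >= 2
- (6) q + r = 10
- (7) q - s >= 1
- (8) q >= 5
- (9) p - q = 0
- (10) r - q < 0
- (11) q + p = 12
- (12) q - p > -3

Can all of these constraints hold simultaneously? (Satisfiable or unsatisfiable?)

Satisfiable

The assignment p = 6, q = 6, r = 4, s = 2 works:
  constraint 1 holds since q + s = 8.
  constraint 2 holds since s + p = 8.
  constraint 6 holds since q + r = 10.
The rest check out directly.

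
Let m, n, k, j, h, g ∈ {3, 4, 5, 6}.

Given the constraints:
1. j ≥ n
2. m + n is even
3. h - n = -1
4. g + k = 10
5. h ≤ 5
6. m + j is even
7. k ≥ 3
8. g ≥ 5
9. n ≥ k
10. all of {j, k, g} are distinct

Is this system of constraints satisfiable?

Setting (m, n, k, j, h, g) = (5, 5, 4, 5, 4, 6) satisfies everything: constraint 3: h - n = -1; constraint 4: g + k = 10, and the others follow.

Satisfiable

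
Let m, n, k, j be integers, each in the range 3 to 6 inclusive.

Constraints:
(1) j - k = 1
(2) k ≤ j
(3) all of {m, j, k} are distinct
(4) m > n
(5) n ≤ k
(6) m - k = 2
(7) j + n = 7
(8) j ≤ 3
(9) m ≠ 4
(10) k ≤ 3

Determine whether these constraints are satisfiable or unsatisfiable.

Unsatisfiable

From constraint 8: j ≤ 3. From constraints 5 and 10: n ≤ k ≤ 3. Hence j + n ≤ 6. But constraint 7 requires j + n = 7, and 7 > 6. Contradiction.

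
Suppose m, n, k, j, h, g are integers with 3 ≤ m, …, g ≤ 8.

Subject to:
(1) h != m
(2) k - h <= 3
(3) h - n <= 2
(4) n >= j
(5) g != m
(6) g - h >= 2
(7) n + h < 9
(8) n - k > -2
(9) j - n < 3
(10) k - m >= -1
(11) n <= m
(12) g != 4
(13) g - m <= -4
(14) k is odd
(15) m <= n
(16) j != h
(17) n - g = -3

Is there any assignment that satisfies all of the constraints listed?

Constraints 2, 6, 10, and 13 give h − k ≥ -3, k − m ≥ -1, m − g ≥ 4, g − h ≥ 2.
Adding all 4 inequalities: the left sides telescope to 0, and the right sides sum to (-3) + (-1) + 4 + 2 = 2. So 0 ≥ 2, which is false.

Unsatisfiable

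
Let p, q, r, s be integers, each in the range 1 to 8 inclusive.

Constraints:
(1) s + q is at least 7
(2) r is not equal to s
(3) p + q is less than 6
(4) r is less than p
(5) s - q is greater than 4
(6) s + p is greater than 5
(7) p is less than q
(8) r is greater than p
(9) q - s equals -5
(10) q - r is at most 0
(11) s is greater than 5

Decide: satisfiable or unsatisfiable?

Constraints 4, 7, and 10 give r < p, p < q, q ≤ r. Chaining: r < p < q ≤ r, which forces r < r — impossible.

Unsatisfiable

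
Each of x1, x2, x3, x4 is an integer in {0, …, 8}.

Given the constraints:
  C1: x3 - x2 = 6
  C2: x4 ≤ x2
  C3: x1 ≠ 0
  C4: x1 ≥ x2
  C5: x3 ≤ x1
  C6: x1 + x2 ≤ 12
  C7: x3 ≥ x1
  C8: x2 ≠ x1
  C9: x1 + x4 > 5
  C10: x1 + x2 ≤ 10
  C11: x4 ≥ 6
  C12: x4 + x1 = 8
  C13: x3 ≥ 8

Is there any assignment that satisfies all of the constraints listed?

From constraints 5 and 13: x1 ≥ x3 ≥ 8. From constraints 2 and 11: x2 ≥ x4 ≥ 6. Hence x1 + x2 ≥ 14. But constraint 6 requires x1 + x2 ≤ 12, and 12 < 14. Contradiction.

Unsatisfiable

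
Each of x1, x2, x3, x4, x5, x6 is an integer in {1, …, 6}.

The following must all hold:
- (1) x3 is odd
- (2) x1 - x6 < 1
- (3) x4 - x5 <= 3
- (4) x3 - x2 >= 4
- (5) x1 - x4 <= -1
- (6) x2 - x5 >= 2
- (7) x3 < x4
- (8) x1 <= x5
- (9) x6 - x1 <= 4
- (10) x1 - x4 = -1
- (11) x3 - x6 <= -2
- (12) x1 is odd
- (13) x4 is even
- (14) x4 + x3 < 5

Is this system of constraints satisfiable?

Constraints 3, 4, 5, 6, 9, and 11 give x4 − x1 ≥ 1, x1 − x6 ≥ -4, x6 − x3 ≥ 2, x3 − x2 ≥ 4, x2 − x5 ≥ 2, x5 − x4 ≥ -3.
Adding all 6 inequalities: the left sides telescope to 0, and the right sides sum to 1 + (-4) + 2 + 4 + 2 + (-3) = 2. So 0 ≥ 2, which is false.

Unsatisfiable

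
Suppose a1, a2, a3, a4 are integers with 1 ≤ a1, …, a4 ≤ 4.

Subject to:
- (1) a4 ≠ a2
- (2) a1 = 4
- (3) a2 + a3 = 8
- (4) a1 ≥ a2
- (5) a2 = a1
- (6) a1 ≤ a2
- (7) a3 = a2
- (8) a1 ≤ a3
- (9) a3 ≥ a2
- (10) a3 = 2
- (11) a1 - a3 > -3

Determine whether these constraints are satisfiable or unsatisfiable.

Constraint 10 fixes a3 = 2 and constraint 2 fixes a1 = 4. Constraints 5 and 7 give a3 = a2 = a1, so a3 = a1. But 2 ≠ 4 — contradiction.

Unsatisfiable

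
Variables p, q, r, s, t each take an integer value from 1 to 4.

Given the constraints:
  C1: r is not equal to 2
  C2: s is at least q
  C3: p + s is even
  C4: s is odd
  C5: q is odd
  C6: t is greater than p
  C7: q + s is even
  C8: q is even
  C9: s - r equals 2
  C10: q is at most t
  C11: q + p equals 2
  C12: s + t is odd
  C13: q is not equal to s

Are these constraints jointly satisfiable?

Unsatisfiable

Constraint 8 makes q even and constraint 4 makes s odd, so q + s must be odd. Constraint 7 says q + s is even — contradiction.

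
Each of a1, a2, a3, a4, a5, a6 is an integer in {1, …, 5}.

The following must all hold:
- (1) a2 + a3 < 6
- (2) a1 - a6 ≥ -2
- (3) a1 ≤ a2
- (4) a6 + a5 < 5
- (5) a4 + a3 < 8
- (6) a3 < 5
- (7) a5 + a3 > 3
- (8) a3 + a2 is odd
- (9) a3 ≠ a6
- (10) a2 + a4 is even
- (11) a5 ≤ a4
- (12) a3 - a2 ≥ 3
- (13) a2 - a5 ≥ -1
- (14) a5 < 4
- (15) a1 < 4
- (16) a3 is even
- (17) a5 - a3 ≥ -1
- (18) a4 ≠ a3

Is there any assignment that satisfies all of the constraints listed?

Constraints 12, 13, and 17 give a5 − a3 ≥ -1, a3 − a2 ≥ 3, a2 − a5 ≥ -1.
Adding all 3 inequalities: the left sides telescope to 0, and the right sides sum to (-1) + 3 + (-1) = 1. So 0 ≥ 1, which is false.

Unsatisfiable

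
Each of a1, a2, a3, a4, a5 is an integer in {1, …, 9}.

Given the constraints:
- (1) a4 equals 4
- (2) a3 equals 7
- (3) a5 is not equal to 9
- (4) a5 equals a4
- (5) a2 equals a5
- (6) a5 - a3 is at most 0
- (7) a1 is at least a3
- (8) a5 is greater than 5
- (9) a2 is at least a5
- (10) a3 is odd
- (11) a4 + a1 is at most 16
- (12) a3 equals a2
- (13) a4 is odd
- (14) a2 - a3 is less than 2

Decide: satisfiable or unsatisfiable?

Unsatisfiable

Constraint 2 fixes a3 = 7 and constraint 1 fixes a4 = 4. Constraints 4, 5, and 12 give a3 = a2 = a5 = a4, so a3 = a4. But 7 ≠ 4 — contradiction.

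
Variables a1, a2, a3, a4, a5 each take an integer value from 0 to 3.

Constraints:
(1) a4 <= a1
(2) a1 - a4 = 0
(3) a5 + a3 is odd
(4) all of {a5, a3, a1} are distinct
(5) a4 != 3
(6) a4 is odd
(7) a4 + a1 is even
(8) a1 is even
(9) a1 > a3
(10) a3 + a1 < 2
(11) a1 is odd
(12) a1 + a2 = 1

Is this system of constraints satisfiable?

Constraint 6 makes a4 odd and constraint 8 makes a1 even, so a4 + a1 must be odd. Constraint 7 says a4 + a1 is even — contradiction.

Unsatisfiable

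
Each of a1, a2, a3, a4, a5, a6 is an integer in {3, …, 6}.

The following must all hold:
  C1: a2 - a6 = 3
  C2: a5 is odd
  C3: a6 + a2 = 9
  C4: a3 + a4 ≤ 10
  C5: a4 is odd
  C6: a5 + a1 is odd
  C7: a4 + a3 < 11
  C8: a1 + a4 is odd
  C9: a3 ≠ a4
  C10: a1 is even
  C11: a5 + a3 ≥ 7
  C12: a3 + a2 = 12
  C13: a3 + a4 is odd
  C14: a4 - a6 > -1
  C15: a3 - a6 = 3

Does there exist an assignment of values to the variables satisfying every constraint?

Take a1 = 4, a2 = 6, a3 = 6, a4 = 3, a5 = 3, a6 = 3. Then constraint 1: a2 - a6 = 3; constraint 3: a6 + a2 = 9, and every other listed constraint is also met.

Satisfiable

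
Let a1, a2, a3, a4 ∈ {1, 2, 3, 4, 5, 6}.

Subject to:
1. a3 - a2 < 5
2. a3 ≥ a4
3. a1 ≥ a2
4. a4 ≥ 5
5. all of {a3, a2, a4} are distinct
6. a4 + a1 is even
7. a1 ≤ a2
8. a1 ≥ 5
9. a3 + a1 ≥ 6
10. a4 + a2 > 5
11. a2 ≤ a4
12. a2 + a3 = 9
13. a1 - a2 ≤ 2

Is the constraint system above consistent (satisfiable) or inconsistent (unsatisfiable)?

Unsatisfiable

From constraints 7 and 8: a2 ≥ a1 ≥ 5. From constraints 2 and 4: a3 ≥ a4 ≥ 5. Hence a2 + a3 ≥ 10. But constraint 12 requires a2 + a3 = 9, and 9 < 10. Contradiction.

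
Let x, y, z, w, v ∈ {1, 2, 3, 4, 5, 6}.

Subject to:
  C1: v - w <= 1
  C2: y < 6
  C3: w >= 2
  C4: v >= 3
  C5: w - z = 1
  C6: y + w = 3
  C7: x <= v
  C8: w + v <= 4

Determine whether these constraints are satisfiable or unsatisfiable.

Unsatisfiable

From constraint 3: w ≥ 2. From constraint 4: v ≥ 3. Hence w + v ≥ 5. But constraint 8 requires w + v ≤ 4, and 4 < 5. Contradiction.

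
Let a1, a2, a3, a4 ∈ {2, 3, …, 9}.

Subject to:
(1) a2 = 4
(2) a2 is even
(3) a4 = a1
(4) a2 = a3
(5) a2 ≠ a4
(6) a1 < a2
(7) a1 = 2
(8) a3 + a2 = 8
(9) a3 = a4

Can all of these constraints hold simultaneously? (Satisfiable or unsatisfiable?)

Unsatisfiable

Constraint 1 fixes a2 = 4 and constraint 7 fixes a1 = 2. Constraints 3, 4, and 9 give a2 = a3 = a4 = a1, so a2 = a1. But 4 ≠ 2 — contradiction.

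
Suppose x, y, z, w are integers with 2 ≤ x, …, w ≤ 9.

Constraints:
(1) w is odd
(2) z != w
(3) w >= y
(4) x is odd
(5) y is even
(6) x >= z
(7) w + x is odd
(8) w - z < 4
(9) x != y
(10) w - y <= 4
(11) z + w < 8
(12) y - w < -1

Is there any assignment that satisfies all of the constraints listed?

Constraint 1 makes w odd and constraint 4 makes x odd, so w + x must be even. Constraint 7 says w + x is odd — contradiction.

Unsatisfiable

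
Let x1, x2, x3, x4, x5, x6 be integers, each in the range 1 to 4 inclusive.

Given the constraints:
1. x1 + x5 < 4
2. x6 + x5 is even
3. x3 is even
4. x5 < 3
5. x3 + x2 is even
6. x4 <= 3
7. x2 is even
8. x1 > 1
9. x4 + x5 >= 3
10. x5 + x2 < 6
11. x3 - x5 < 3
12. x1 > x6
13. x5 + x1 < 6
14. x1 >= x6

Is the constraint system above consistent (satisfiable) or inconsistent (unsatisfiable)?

Try x1 = 2, x2 = 4, x3 = 2, x4 = 2, x5 = 1, x6 = 1.
Check constraint 1: x1 + x5 = 3; constraint 9: x4 + x5 = 3. The remaining constraints are straightforward to verify.

Satisfiable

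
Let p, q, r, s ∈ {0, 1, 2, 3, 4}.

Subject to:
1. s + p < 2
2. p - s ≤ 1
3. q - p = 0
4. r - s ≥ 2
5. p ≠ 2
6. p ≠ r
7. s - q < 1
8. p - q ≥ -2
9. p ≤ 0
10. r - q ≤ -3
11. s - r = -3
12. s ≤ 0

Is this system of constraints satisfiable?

Constraints 2, 4, 8, and 10 give r − s ≥ 2, s − p ≥ -1, p − q ≥ -2, q − r ≥ 3.
Adding all 4 inequalities: the left sides telescope to 0, and the right sides sum to 2 + (-1) + (-2) + 3 = 2. So 0 ≥ 2, which is false.

Unsatisfiable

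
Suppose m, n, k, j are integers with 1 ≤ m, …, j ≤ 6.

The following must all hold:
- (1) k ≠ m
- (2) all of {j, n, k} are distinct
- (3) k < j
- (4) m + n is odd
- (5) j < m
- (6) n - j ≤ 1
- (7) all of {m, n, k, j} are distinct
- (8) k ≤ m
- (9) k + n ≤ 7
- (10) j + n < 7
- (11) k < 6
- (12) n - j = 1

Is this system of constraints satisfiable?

Try m = 6, n = 3, k = 1, j = 2.
Check constraint 6: n - j = 1; constraint 9: k + n = 4; constraint 10: j + n = 5. The remaining constraints are straightforward to verify.

Satisfiable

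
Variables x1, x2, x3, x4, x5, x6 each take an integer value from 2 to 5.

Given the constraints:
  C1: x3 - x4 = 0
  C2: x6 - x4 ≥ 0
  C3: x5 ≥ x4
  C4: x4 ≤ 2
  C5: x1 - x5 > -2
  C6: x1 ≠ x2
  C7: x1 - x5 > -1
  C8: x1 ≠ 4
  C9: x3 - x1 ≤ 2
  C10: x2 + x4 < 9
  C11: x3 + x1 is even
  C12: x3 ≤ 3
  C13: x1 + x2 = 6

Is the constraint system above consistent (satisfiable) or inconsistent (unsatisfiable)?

Satisfiable

The assignment x1 = 2, x2 = 4, x3 = 2, x4 = 2, x5 = 2, x6 = 2 works:
  constraint 1 holds since x3 - x4 = 0.
  constraint 2 holds since x6 - x4 = 0.
  constraint 5 holds since x1 - x5 = 0.
The rest check out directly.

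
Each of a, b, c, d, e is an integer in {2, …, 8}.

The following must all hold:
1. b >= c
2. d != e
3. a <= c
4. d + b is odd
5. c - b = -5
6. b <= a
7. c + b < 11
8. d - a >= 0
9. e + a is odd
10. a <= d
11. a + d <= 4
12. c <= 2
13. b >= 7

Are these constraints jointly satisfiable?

Unsatisfiable

From constraints 6 and 13: a ≥ b and b ≥ 7, so a ≥ 7. From constraints 3 and 12: a ≤ c and c ≤ 2, so a ≤ 2. But 2 < 7, so no value of a works.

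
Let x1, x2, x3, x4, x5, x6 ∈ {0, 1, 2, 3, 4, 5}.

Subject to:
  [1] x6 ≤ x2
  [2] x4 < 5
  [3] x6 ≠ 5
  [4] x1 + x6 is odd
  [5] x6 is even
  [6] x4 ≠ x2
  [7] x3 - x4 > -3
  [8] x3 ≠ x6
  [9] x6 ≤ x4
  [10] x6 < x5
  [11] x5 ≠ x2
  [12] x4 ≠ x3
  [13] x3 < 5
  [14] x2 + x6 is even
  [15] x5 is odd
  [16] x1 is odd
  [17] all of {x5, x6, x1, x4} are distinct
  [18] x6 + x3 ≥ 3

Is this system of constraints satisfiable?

Satisfiable

The assignment x1 = 3, x2 = 0, x3 = 3, x4 = 4, x5 = 5, x6 = 0 works:
  constraint 7 holds since x3 - x4 = -1.
  constraint 18 holds since x6 + x3 = 3.
The rest check out directly.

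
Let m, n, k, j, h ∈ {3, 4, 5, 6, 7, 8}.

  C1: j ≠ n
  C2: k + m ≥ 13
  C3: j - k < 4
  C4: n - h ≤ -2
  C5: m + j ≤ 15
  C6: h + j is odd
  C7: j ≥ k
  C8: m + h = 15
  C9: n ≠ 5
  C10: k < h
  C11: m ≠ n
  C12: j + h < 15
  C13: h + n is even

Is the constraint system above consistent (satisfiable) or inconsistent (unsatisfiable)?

One satisfying assignment is m = 8, n = 3, k = 5, j = 6, h = 7.
For the less obvious constraints — constraint 2: k + m = 13; constraint 3: j - k = 1 — and the others hold by inspection.

Satisfiable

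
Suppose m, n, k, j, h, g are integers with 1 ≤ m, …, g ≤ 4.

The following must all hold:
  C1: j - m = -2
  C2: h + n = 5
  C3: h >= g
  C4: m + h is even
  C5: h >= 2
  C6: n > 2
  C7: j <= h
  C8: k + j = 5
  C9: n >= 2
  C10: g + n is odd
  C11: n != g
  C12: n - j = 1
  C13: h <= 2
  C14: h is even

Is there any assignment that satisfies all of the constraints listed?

Setting (m, n, k, j, h, g) = (4, 3, 3, 2, 2, 2) satisfies everything: constraint 1: j - m = -2; constraint 2: h + n = 5; constraint 8: k + j = 5, and the others follow.

Satisfiable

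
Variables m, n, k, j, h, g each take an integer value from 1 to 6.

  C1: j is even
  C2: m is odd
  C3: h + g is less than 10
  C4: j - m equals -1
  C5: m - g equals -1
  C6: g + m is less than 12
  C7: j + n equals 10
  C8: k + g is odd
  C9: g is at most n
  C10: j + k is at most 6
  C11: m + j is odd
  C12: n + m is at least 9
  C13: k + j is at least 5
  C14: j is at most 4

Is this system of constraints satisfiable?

Satisfiable

The assignment m = 5, n = 6, k = 1, j = 4, h = 2, g = 6 works:
  constraint 3 holds since h + g = 8.
  constraint 4 holds since j - m = -1.
The rest check out directly.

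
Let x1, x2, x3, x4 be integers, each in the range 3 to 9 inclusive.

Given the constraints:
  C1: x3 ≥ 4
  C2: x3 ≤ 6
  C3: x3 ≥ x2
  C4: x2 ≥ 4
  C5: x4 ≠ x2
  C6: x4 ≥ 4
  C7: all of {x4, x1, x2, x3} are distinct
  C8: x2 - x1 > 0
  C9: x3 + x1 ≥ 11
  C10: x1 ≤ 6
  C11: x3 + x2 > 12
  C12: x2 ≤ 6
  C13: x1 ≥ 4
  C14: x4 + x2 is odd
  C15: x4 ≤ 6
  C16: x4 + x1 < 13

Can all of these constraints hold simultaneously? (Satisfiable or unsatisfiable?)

Unsatisfiable

Constraints 1, 2, 4, 6, 10, 12, 13, and 15 confine each of x4, x1, x2, x3 to the 3 values {4, …, 6}.
Constraint 7 requires all 4 of them to be distinct, but only 3 values are available — impossible by the pigeonhole principle.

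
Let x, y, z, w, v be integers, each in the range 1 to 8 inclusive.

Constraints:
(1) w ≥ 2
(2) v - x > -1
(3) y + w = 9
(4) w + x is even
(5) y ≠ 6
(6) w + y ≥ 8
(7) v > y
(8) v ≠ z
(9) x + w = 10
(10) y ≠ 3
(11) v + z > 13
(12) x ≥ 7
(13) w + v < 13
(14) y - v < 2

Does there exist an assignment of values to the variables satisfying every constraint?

Satisfiable

One satisfying assignment is x = 8, y = 7, z = 7, w = 2, v = 8.
For the less obvious constraints — constraint 2: v - x = 0; constraint 3: y + w = 9; constraint 6: w + y = 9 — and the others hold by inspection.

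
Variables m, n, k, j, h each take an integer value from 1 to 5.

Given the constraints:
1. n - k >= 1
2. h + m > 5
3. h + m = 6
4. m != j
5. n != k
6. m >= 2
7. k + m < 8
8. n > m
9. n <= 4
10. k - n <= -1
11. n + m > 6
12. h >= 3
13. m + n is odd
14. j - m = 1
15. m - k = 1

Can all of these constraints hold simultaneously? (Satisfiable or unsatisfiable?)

The assignment m = 3, n = 4, k = 2, j = 4, h = 3 works:
  constraint 1 holds since n - k = 2.
  constraint 2 holds since h + m = 6.
The rest check out directly.

Satisfiable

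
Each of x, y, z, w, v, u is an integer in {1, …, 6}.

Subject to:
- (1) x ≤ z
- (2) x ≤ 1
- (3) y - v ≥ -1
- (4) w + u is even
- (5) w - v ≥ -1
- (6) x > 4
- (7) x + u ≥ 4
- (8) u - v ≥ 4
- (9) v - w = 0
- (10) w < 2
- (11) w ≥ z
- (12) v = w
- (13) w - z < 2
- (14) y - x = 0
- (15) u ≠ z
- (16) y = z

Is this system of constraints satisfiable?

From constraint 6: x ≥ 5. From constraint 2: x ≤ 1. But 1 < 5, so no value of x works.

Unsatisfiable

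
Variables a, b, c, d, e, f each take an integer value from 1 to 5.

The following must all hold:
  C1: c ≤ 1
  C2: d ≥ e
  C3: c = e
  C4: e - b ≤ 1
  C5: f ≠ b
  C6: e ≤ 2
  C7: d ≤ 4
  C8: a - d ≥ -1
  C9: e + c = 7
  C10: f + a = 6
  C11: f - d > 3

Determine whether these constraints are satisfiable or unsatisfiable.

Unsatisfiable

From constraints 2 and 7: e ≤ d ≤ 4. From constraint 1: c ≤ 1. Hence e + c ≤ 5. But constraint 9 requires e + c = 7, and 7 > 5. Contradiction.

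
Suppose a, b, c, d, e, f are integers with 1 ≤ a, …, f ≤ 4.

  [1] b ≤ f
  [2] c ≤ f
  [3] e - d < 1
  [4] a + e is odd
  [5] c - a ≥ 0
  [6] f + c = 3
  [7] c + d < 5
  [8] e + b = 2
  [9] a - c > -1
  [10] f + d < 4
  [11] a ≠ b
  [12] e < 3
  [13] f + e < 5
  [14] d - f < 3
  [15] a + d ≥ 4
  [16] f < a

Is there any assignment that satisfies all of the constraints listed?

Unsatisfiable

Constraints 2, 5, and 16 give c ≤ f, f < a, a ≤ c. Chaining: c ≤ f < a ≤ c, which forces c < c — impossible.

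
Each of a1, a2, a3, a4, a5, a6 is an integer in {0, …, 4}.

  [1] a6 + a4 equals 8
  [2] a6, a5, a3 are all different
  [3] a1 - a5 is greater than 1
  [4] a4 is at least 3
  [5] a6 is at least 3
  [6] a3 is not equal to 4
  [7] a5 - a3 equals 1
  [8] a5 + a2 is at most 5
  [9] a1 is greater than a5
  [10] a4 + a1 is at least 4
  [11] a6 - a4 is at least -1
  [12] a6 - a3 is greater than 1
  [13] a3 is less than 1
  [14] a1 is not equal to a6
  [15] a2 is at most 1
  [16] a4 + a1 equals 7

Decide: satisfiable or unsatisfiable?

Try a1 = 3, a2 = 1, a3 = 0, a4 = 4, a5 = 1, a6 = 4.
Check constraint 1: a6 + a4 = 8; constraint 3: a1 - a5 = 2. The remaining constraints are straightforward to verify.

Satisfiable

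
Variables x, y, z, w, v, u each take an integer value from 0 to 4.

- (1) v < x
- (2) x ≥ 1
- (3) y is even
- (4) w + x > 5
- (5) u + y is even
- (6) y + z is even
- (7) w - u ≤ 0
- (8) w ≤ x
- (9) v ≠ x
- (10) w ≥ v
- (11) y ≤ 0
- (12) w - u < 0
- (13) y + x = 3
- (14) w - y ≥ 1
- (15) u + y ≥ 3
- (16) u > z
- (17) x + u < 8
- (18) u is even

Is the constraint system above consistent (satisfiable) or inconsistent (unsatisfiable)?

Take x = 3, y = 0, z = 0, w = 3, v = 2, u = 4. Then constraint 4: w + x = 6; constraint 7: w - u = -1, and every other listed constraint is also met.

Satisfiable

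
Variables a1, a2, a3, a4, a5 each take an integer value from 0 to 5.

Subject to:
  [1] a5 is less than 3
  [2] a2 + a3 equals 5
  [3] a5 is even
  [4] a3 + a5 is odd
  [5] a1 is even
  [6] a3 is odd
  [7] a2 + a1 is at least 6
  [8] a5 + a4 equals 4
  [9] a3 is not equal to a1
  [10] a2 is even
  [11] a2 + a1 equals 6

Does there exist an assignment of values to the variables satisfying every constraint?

Satisfiable

Setting (a1, a2, a3, a4, a5) = (4, 2, 3, 4, 0) satisfies everything: constraint 2: a2 + a3 = 5; constraint 7: a2 + a1 = 6; constraint 8: a5 + a4 = 4, and the others follow.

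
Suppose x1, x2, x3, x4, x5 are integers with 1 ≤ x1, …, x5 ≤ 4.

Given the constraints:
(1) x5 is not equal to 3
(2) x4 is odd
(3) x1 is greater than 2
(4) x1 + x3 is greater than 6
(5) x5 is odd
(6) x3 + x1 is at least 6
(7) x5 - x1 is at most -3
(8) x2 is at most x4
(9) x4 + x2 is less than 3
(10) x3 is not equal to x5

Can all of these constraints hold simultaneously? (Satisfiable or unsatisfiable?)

Take x1 = 4, x2 = 1, x3 = 3, x4 = 1, x5 = 1. Then constraint 4: x1 + x3 = 7; constraint 6: x3 + x1 = 7, and every other listed constraint is also met.

Satisfiable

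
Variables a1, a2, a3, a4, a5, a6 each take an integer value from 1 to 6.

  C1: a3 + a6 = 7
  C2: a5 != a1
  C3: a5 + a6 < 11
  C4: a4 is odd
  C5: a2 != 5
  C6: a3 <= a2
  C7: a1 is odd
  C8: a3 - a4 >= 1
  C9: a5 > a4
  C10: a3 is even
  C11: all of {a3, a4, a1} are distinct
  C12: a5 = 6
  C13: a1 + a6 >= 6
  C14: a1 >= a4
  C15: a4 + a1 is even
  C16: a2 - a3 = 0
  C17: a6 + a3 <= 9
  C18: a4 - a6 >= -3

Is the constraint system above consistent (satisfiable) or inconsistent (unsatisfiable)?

Take a1 = 3, a2 = 4, a3 = 4, a4 = 1, a5 = 6, a6 = 3. Then constraint 1: a3 + a6 = 7; constraint 3: a5 + a6 = 9; constraint 8: a3 - a4 = 3, and every other listed constraint is also met.

Satisfiable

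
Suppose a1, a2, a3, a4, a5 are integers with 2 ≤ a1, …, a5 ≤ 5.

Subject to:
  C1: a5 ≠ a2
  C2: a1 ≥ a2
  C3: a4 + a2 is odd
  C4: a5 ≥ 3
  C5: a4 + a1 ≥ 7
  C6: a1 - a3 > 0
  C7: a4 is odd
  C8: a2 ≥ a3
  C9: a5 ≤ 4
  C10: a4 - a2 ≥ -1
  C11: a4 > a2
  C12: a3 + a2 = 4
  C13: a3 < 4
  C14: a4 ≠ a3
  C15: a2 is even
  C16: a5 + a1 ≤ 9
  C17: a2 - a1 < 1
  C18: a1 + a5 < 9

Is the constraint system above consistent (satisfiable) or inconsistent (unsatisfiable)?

Satisfiable

Try a1 = 4, a2 = 2, a3 = 2, a4 = 3, a5 = 3.
Check constraint 5: a4 + a1 = 7; constraint 6: a1 - a3 = 2. The remaining constraints are straightforward to verify.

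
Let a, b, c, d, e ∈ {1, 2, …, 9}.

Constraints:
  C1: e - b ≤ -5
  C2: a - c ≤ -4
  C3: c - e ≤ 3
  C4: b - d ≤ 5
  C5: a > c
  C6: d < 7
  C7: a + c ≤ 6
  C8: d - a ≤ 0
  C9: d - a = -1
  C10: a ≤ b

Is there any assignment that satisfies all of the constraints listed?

Unsatisfiable

Constraints 1, 2, 3, 4, and 8 give c − a ≥ 4, a − d ≥ 0, d − b ≥ -5, b − e ≥ 5, e − c ≥ -3.
Adding all 5 inequalities: the left sides telescope to 0, and the right sides sum to 4 + 0 + (-5) + 5 + (-3) = 1. So 0 ≥ 1, which is false.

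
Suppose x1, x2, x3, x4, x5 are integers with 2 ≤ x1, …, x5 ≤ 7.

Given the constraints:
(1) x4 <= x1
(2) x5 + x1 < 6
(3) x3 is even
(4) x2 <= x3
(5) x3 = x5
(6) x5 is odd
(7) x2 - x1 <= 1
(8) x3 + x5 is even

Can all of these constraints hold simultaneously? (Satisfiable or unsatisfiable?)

Unsatisfiable

Constraint 3 makes x3 even and constraint 6 makes x5 odd, so x3 + x5 must be odd. Constraint 8 says x3 + x5 is even — contradiction.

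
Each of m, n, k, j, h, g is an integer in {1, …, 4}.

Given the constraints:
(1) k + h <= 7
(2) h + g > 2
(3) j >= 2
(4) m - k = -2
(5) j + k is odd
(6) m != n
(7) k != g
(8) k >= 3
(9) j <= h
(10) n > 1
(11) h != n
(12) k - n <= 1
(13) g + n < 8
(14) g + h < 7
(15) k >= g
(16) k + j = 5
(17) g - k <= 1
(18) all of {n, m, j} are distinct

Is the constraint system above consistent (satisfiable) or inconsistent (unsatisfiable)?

The assignment m = 1, n = 3, k = 3, j = 2, h = 2, g = 2 works:
  constraint 1 holds since k + h = 5.
  constraint 2 holds since h + g = 4.
The rest check out directly.

Satisfiable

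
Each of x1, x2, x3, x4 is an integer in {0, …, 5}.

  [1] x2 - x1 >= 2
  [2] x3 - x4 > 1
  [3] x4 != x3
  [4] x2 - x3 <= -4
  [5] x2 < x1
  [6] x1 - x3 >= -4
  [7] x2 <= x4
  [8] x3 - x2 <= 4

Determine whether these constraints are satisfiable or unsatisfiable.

Unsatisfiable

Constraints 1, 4, and 6 give x1 − x3 ≥ -4, x3 − x2 ≥ 4, x2 − x1 ≥ 2.
Adding all 3 inequalities: the left sides telescope to 0, and the right sides sum to (-4) + 4 + 2 = 2. So 0 ≥ 2, which is false.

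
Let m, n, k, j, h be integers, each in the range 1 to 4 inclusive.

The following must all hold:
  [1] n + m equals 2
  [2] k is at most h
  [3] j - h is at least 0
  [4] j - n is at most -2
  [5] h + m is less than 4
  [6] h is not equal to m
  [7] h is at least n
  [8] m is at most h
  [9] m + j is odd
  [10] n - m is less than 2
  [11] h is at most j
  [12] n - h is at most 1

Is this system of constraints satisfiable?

Constraints 3, 4, and 12 give n − j ≥ 2, j − h ≥ 0, h − n ≥ -1.
Adding all 3 inequalities: the left sides telescope to 0, and the right sides sum to 2 + 0 + (-1) = 1. So 0 ≥ 1, which is false.

Unsatisfiable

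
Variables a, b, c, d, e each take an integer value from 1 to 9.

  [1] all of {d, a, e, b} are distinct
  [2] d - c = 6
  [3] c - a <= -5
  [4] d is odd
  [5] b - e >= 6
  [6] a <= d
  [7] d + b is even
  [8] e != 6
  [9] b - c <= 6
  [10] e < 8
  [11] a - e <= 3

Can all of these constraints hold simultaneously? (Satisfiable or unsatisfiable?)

Constraints 3, 5, 9, and 11 give a − c ≥ 5, c − b ≥ -6, b − e ≥ 6, e − a ≥ -3.
Adding all 4 inequalities: the left sides telescope to 0, and the right sides sum to 5 + (-6) + 6 + (-3) = 2. So 0 ≥ 2, which is false.

Unsatisfiable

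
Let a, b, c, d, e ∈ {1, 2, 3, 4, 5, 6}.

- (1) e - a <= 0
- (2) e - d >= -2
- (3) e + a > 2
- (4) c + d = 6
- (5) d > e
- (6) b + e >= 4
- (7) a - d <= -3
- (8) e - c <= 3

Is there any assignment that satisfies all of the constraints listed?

Constraints 1, 2, and 7 give e − d ≥ -2, d − a ≥ 3, a − e ≥ 0.
Adding all 3 inequalities: the left sides telescope to 0, and the right sides sum to (-2) + 3 + 0 = 1. So 0 ≥ 1, which is false.

Unsatisfiable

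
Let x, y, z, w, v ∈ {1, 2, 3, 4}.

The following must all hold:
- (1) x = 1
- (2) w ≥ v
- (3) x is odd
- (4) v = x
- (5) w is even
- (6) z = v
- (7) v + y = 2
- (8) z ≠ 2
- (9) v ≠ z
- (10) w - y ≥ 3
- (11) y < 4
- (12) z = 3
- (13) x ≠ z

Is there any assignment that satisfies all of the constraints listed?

Unsatisfiable

Constraint 12 fixes z = 3 and constraint 1 fixes x = 1. Constraints 4 and 6 give z = v = x, so z = x. But 3 ≠ 1 — contradiction.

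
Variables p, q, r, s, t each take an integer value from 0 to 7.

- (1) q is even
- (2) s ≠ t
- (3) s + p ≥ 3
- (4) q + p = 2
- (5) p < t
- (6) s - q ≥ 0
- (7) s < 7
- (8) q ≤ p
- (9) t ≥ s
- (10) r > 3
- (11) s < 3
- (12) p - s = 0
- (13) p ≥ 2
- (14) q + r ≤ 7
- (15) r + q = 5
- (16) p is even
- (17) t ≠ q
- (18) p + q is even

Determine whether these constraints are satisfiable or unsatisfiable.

Satisfiable

Take p = 2, q = 0, r = 5, s = 2, t = 6. Then constraint 3: s + p = 4; constraint 4: q + p = 2, and every other listed constraint is also met.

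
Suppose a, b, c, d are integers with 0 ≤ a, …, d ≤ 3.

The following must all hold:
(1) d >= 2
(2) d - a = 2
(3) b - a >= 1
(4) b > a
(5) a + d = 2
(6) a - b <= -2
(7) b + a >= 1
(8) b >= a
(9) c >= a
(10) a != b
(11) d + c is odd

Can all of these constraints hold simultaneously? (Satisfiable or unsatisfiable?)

One satisfying assignment is a = 0, b = 3, c = 3, d = 2.
For the less obvious constraints — constraint 2: d - a = 2; constraint 3: b - a = 3 — and the others hold by inspection.

Satisfiable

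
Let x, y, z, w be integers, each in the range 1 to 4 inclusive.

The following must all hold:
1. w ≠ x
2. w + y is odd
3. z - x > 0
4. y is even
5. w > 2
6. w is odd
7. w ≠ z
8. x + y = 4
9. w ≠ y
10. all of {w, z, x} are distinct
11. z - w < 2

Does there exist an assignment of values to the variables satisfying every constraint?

Try x = 2, y = 2, z = 4, w = 3.
Check constraint 3: z - x = 2; constraint 8: x + y = 4. The remaining constraints are straightforward to verify.

Satisfiable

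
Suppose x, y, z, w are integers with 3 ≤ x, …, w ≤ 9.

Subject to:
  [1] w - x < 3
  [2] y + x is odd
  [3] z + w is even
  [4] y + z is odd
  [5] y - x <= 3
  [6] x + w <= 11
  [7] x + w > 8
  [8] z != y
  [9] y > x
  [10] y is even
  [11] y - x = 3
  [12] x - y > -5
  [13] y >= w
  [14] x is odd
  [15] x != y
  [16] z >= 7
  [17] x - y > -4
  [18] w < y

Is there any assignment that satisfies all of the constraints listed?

Satisfiable

Try x = 5, y = 8, z = 9, w = 5.
Check constraint 1: w - x = 0; constraint 5: y - x = 3; constraint 6: x + w = 10. The remaining constraints are straightforward to verify.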